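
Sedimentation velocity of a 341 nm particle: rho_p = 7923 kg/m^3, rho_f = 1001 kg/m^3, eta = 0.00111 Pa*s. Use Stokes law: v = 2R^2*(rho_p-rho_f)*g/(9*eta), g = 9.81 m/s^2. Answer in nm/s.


Radius R = 341/2 nm = 1.705e-07 m
Density difference = 7923 - 1001 = 6922 kg/m^3
v = 2 * R^2 * (rho_p - rho_f) * g / (9 * eta)
v = 2 * (1.705e-07)^2 * 6922 * 9.81 / (9 * 0.00111)
v = 3.95197e-07 m/s = 395.1972 nm/s

395.1972


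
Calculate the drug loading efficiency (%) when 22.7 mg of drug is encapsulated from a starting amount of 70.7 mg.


Drug loading efficiency = (drug loaded / drug initial) * 100
DLE = 22.7 / 70.7 * 100
DLE = 0.3211 * 100
DLE = 32.11%

32.11


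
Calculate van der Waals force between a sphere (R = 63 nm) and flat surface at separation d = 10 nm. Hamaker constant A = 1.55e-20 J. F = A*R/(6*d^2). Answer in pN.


Convert to SI: R = 63 nm = 6.3e-08 m, d = 10 nm = 1e-08 m
F = A * R / (6 * d^2)
F = 1.55e-20 * 6.3e-08 / (6 * (1e-08)^2)
F = 1.6275e-12 N = 1.627 pN

1.627


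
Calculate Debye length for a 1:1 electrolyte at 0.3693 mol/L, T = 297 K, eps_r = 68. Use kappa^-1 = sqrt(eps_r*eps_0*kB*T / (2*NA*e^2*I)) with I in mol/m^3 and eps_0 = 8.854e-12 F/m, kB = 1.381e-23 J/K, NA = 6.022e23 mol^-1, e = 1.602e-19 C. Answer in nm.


Ionic strength I = 0.3693 * 1^2 * 1000 = 369.3 mol/m^3
kappa^-1 = sqrt(68 * 8.854e-12 * 1.381e-23 * 297 / (2 * 6.022e23 * (1.602e-19)^2 * 369.3))
kappa^-1 = 0.465 nm

0.465


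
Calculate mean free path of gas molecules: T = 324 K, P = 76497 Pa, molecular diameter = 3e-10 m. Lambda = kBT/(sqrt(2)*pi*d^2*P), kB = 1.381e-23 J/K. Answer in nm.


Mean free path: lambda = kB*T / (sqrt(2) * pi * d^2 * P)
lambda = 1.381e-23 * 324 / (sqrt(2) * pi * (3e-10)^2 * 76497)
lambda = 1.46281e-07 m
lambda = 146.28 nm

146.28


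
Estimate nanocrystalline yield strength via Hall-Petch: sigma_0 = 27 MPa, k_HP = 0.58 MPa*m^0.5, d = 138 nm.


d = 138 nm = 1.38e-07 m
sqrt(d) = 0.0003714835
Hall-Petch contribution = k / sqrt(d) = 0.58 / 0.0003714835 = 1561.3 MPa
sigma = sigma_0 + k/sqrt(d) = 27 + 1561.3 = 1588.3 MPa

1588.3


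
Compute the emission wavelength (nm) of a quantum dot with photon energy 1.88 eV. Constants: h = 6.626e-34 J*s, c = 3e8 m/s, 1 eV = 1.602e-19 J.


Convert energy: E = 1.88 eV = 1.88 * 1.602e-19 = 3.01176e-19 J
lambda = h*c / E = 6.626e-34 * 3e8 / 3.01176e-19
lambda = 6.60013e-07 m = 660.0 nm

660.0


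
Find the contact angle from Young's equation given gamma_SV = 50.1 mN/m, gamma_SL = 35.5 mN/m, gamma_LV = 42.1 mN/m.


cos(theta) = (gamma_SV - gamma_SL) / gamma_LV
cos(theta) = (50.1 - 35.5) / 42.1
cos(theta) = 0.346793
theta = arccos(0.346793) = 69.71 degrees

69.71


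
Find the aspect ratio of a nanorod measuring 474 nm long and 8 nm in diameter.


Aspect ratio AR = length / diameter
AR = 474 / 8
AR = 59.25

59.25


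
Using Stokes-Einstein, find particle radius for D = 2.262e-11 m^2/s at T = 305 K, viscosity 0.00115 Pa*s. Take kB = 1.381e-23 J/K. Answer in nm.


Stokes-Einstein: R = kB*T / (6*pi*eta*D)
R = 1.381e-23 * 305 / (6 * pi * 0.00115 * 2.262e-11)
R = 8.59017e-09 m = 8.59 nm

8.59


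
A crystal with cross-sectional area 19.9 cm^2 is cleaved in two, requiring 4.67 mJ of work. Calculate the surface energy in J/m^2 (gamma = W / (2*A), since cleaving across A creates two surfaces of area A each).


Convert: A = 19.9 cm^2 = 0.00199 m^2, W = 4.67 mJ = 0.00467 J
Cleaving exposes two faces of area A, so total new surface = 2*A and gamma = W / (2*A)
gamma = 0.00467 / (2 * 0.00199)
gamma = 1.173 J/m^2

1.173


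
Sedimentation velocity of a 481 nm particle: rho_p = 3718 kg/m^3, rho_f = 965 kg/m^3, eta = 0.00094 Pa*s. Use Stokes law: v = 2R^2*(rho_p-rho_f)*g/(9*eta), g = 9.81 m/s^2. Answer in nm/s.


Radius R = 481/2 nm = 2.405e-07 m
Density difference = 3718 - 965 = 2753 kg/m^3
v = 2 * R^2 * (rho_p - rho_f) * g / (9 * eta)
v = 2 * (2.405e-07)^2 * 2753 * 9.81 / (9 * 0.00094)
v = 3.69288e-07 m/s = 369.2878 nm/s

369.2878


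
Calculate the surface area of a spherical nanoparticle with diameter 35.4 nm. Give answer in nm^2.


Radius r = 35.4/2 = 17.7 nm
Surface area SA = 4 * pi * r^2
SA = 4 * pi * (17.7)^2
SA = 3936.92 nm^2

3936.92


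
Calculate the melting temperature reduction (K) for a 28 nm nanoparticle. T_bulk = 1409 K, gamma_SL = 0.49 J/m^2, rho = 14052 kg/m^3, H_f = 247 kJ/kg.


Radius R = 28/2 = 14 nm = 1.4e-08 m
Convert H_f = 247 kJ/kg = 247000 J/kg
dT = 2 * gamma_SL * T_bulk / (rho * H_f * R)
dT = 2 * 0.49 * 1409 / (14052 * 247000 * 1.4e-08)
dT = 28.4 K

28.4


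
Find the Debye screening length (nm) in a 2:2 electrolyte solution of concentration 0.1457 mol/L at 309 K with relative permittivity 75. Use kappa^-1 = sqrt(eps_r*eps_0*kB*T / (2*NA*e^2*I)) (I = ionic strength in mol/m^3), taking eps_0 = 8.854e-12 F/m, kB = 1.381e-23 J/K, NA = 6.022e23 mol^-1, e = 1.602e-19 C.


Ionic strength I = 0.1457 * 2^2 * 1000 = 582.8 mol/m^3
kappa^-1 = sqrt(75 * 8.854e-12 * 1.381e-23 * 309 / (2 * 6.022e23 * (1.602e-19)^2 * 582.8))
kappa^-1 = 0.397 nm

0.397


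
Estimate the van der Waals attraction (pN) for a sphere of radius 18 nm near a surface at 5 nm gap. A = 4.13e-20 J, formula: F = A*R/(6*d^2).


Convert to SI: R = 18 nm = 1.8e-08 m, d = 5 nm = 5e-09 m
F = A * R / (6 * d^2)
F = 4.13e-20 * 1.8e-08 / (6 * (5e-09)^2)
F = 4.956e-12 N = 4.956 pN

4.956


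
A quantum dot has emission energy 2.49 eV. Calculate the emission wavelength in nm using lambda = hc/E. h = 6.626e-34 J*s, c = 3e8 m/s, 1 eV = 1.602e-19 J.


Convert energy: E = 2.49 eV = 2.49 * 1.602e-19 = 3.98898e-19 J
lambda = h*c / E = 6.626e-34 * 3e8 / 3.98898e-19
lambda = 4.98323e-07 m = 498.3 nm

498.3


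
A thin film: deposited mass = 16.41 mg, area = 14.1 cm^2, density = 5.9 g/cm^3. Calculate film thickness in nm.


Convert: m = 16.41 mg = 1.6410e-05 kg, A = 14.1 cm^2 = 1.4100e-03 m^2, rho = 5.9 g/cm^3 = 5900 kg/m^3
t = m / (A * rho)
t = 1.6410e-05 / (1.4100e-03 * 5900)
t = 1.9726e-06 m = 1972.6 nm

1972.6


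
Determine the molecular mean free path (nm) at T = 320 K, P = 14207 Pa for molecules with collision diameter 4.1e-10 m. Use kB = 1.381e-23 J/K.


Mean free path: lambda = kB*T / (sqrt(2) * pi * d^2 * P)
lambda = 1.381e-23 * 320 / (sqrt(2) * pi * (4.1e-10)^2 * 14207)
lambda = 4.16494e-07 m
lambda = 416.49 nm

416.49


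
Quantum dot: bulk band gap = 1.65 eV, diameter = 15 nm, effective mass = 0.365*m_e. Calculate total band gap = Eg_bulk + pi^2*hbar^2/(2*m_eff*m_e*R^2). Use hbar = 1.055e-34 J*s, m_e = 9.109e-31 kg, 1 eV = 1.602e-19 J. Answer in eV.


Radius R = 15/2 nm = 7.5e-09 m
Confinement energy dE = pi^2 * hbar^2 / (2 * m_eff * m_e * R^2)
dE = pi^2 * (1.055e-34)^2 / (2 * 0.365 * 9.109e-31 * (7.5e-09)^2) J, divided by 1.602e-19 J/eV
dE = 0.0183 eV
Total band gap = E_g(bulk) + dE = 1.65 + 0.0183 = 1.6683 eV

1.6683


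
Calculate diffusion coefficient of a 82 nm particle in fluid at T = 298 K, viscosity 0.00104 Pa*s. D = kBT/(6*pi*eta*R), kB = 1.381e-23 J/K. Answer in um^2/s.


Radius R = 82/2 = 41 nm = 4.1e-08 m
D = kB*T / (6*pi*eta*R)
D = 1.381e-23 * 298 / (6 * pi * 0.00104 * 4.1e-08)
D = 5.12026e-12 m^2/s = 5.12 um^2/s

5.12


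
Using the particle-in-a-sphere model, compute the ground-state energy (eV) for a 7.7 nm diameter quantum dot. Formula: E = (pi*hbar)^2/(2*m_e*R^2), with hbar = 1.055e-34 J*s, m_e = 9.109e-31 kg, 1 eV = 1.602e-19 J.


Radius R = 7.7/2 = 3.85 nm = 3.85e-09 m
E = (pi * 1.055e-34)^2 / (2 * 9.109e-31 * (3.85e-09)^2)
E(J) = 4.06801e-21
E = E(J) / 1.602e-19 = 0.0254 eV

0.0254


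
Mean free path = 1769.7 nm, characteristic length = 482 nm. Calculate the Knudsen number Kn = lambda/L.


Knudsen number Kn = lambda / L
Kn = 1769.7 / 482
Kn = 3.6716

3.6716


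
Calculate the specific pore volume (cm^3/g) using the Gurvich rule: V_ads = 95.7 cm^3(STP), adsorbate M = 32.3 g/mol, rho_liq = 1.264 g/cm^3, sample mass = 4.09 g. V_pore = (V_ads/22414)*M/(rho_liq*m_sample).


Moles adsorbed n = V_ads / 22414 = 95.7 / 22414 = 4.269653e-03 mol
Liquid volume V_liq = n * M / rho_liq = 4.269653e-03 * 32.3 / 1.264 = 0.10911 cm^3
Specific pore volume V_pore = V_liq / m_sample = 0.10911 / 4.09
V_pore = 0.0267 cm^3/g

0.0267


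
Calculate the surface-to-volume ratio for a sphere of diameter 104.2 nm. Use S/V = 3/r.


Radius r = 104.2/2 = 52.1 nm
S/V = 3 / r = 3 / 52.1
S/V = 0.0576 nm^-1

0.0576


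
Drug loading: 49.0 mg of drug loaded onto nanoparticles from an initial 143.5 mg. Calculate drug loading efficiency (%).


Drug loading efficiency = (drug loaded / drug initial) * 100
DLE = 49.0 / 143.5 * 100
DLE = 0.3415 * 100
DLE = 34.15%

34.15


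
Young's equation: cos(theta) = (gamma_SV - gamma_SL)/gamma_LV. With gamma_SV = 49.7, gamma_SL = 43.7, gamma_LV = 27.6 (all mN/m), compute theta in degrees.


cos(theta) = (gamma_SV - gamma_SL) / gamma_LV
cos(theta) = (49.7 - 43.7) / 27.6
cos(theta) = 0.217391
theta = arccos(0.217391) = 77.44 degrees

77.44


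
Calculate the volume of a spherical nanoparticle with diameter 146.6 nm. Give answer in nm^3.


Radius r = 146.6/2 = 73.3 nm
Volume V = (4/3) * pi * r^3
V = (4/3) * pi * (73.3)^3
V = 1649683.13 nm^3

1649683.13


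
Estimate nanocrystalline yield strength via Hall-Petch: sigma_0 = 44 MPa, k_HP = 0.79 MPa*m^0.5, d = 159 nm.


d = 159 nm = 1.59e-07 m
sqrt(d) = 0.000398748
Hall-Petch contribution = k / sqrt(d) = 0.79 / 0.000398748 = 1981.2 MPa
sigma = sigma_0 + k/sqrt(d) = 44 + 1981.2 = 2025.2 MPa

2025.2


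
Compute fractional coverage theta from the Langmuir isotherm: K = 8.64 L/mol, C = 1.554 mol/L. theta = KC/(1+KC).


Langmuir isotherm: theta = K*C / (1 + K*C)
K*C = 8.64 * 1.554 = 13.42656
theta = 13.42656 / (1 + 13.42656) = 13.42656 / 14.42656
theta = 0.9307

0.9307


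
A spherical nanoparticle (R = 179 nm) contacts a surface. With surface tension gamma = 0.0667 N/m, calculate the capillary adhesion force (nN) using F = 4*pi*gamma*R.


Convert radius: R = 179 nm = 1.79e-07 m
F = 4 * pi * gamma * R
F = 4 * pi * 0.0667 * 1.79e-07
F = 1.50034e-07 N = 150.0337 nN

150.0337


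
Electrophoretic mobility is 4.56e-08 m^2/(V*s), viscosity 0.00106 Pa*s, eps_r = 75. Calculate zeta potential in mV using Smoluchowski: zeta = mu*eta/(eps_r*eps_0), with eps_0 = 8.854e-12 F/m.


Smoluchowski equation: zeta = mu * eta / (eps_r * eps_0)
zeta = 4.56e-08 * 0.00106 / (75 * 8.854e-12)
zeta = 0.07279 V = 72.79 mV

72.79


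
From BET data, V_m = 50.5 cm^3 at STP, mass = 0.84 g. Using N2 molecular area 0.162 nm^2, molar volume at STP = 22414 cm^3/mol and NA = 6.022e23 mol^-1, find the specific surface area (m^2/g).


Number of moles in monolayer = V_m / 22414 = 50.5 / 22414 = 0.00225306
Number of molecules = moles * NA = 0.00225306 * 6.022e23
SA = molecules * sigma / mass
SA = (50.5 / 22414) * 6.022e23 * 0.162e-18 / 0.84
SA = 261.7 m^2/g

261.7


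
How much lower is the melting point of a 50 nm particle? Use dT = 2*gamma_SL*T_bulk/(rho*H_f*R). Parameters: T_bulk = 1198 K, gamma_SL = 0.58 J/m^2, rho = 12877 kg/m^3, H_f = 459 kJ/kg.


Radius R = 50/2 = 25 nm = 2.5e-08 m
Convert H_f = 459 kJ/kg = 459000 J/kg
dT = 2 * gamma_SL * T_bulk / (rho * H_f * R)
dT = 2 * 0.58 * 1198 / (12877 * 459000 * 2.5e-08)
dT = 9.4 K

9.4


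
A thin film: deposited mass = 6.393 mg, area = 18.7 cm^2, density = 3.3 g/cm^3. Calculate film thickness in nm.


Convert: m = 6.393 mg = 6.3930e-06 kg, A = 18.7 cm^2 = 1.8700e-03 m^2, rho = 3.3 g/cm^3 = 3300 kg/m^3
t = m / (A * rho)
t = 6.3930e-06 / (1.8700e-03 * 3300)
t = 1.0360e-06 m = 1036.0 nm

1036.0


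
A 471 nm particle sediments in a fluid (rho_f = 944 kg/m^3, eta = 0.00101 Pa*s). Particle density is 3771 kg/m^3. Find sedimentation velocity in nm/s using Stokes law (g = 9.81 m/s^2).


Radius R = 471/2 nm = 2.355e-07 m
Density difference = 3771 - 944 = 2827 kg/m^3
v = 2 * R^2 * (rho_p - rho_f) * g / (9 * eta)
v = 2 * (2.355e-07)^2 * 2827 * 9.81 / (9 * 0.00101)
v = 3.3841e-07 m/s = 338.4097 nm/s

338.4097


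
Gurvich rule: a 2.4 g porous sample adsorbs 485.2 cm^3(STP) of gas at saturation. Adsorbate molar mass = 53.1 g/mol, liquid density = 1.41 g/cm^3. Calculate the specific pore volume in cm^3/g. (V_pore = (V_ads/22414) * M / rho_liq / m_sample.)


Moles adsorbed n = V_ads / 22414 = 485.2 / 22414 = 2.164718e-02 mol
Liquid volume V_liq = n * M / rho_liq = 2.164718e-02 * 53.1 / 1.41 = 0.81522 cm^3
Specific pore volume V_pore = V_liq / m_sample = 0.81522 / 2.4
V_pore = 0.3397 cm^3/g

0.3397


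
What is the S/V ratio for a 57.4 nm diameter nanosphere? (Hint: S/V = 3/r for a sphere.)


Radius r = 57.4/2 = 28.7 nm
S/V = 3 / r = 3 / 28.7
S/V = 0.1045 nm^-1

0.1045


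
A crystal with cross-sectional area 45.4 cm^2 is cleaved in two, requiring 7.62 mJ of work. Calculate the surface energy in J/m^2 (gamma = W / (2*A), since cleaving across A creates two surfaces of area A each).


Convert: A = 45.4 cm^2 = 0.00454 m^2, W = 7.62 mJ = 0.00762 J
Cleaving exposes two faces of area A, so total new surface = 2*A and gamma = W / (2*A)
gamma = 0.00762 / (2 * 0.00454)
gamma = 0.839 J/m^2

0.839


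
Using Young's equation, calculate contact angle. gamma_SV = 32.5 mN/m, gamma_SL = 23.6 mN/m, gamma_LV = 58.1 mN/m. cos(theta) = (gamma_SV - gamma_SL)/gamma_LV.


cos(theta) = (gamma_SV - gamma_SL) / gamma_LV
cos(theta) = (32.5 - 23.6) / 58.1
cos(theta) = 0.153184
theta = arccos(0.153184) = 81.19 degrees

81.19


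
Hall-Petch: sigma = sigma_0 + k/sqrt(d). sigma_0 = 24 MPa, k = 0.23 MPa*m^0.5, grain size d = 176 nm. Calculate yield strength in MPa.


d = 176 nm = 1.76e-07 m
sqrt(d) = 0.0004195235
Hall-Petch contribution = k / sqrt(d) = 0.23 / 0.0004195235 = 548.2 MPa
sigma = sigma_0 + k/sqrt(d) = 24 + 548.2 = 572.2 MPa

572.2


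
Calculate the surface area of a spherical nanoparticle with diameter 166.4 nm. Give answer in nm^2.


Radius r = 166.4/2 = 83.2 nm
Surface area SA = 4 * pi * r^2
SA = 4 * pi * (83.2)^2
SA = 86987.43 nm^2

86987.43


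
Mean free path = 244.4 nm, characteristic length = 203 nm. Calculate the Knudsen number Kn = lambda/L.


Knudsen number Kn = lambda / L
Kn = 244.4 / 203
Kn = 1.2039

1.2039


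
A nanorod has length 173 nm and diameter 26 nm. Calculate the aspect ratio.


Aspect ratio AR = length / diameter
AR = 173 / 26
AR = 6.65

6.65


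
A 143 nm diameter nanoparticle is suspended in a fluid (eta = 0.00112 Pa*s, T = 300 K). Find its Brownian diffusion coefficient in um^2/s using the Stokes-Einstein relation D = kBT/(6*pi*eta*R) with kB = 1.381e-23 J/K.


Radius R = 143/2 = 71.5 nm = 7.15e-08 m
D = kB*T / (6*pi*eta*R)
D = 1.381e-23 * 300 / (6 * pi * 0.00112 * 7.15e-08)
D = 2.74467e-12 m^2/s = 2.745 um^2/s

2.745


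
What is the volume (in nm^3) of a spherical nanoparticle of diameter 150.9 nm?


Radius r = 150.9/2 = 75.45 nm
Volume V = (4/3) * pi * r^3
V = (4/3) * pi * (75.45)^3
V = 1799145.73 nm^3

1799145.73


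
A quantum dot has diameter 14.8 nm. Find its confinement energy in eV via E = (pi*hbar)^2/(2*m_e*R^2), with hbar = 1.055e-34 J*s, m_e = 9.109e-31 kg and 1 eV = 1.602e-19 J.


Radius R = 14.8/2 = 7.4 nm = 7.4e-09 m
E = (pi * 1.055e-34)^2 / (2 * 9.109e-31 * (7.4e-09)^2)
E(J) = 1.10113e-21
E = E(J) / 1.602e-19 = 0.0069 eV

0.0069


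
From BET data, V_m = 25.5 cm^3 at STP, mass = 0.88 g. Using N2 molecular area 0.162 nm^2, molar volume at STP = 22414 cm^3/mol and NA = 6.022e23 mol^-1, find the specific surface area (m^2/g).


Number of moles in monolayer = V_m / 22414 = 25.5 / 22414 = 0.00113768
Number of molecules = moles * NA = 0.00113768 * 6.022e23
SA = molecules * sigma / mass
SA = (25.5 / 22414) * 6.022e23 * 0.162e-18 / 0.88
SA = 126.1 m^2/g

126.1


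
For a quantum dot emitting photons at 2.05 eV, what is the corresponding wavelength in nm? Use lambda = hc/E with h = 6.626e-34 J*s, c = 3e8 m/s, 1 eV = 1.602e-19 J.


Convert energy: E = 2.05 eV = 2.05 * 1.602e-19 = 3.2841e-19 J
lambda = h*c / E = 6.626e-34 * 3e8 / 3.2841e-19
lambda = 6.0528e-07 m = 605.3 nm

605.3


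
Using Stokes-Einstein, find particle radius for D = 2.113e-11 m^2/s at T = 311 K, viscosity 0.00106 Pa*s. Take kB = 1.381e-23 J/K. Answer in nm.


Stokes-Einstein: R = kB*T / (6*pi*eta*D)
R = 1.381e-23 * 311 / (6 * pi * 0.00106 * 2.113e-11)
R = 1.0173e-08 m = 10.17 nm

10.17


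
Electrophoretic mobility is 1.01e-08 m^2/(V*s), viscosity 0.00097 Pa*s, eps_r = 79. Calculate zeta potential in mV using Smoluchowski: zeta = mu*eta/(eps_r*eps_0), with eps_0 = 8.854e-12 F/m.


Smoluchowski equation: zeta = mu * eta / (eps_r * eps_0)
zeta = 1.01e-08 * 0.00097 / (79 * 8.854e-12)
zeta = 0.014006 V = 14.01 mV

14.01


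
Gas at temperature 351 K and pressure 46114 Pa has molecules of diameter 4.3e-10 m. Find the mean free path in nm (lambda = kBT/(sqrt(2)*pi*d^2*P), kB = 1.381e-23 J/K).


Mean free path: lambda = kB*T / (sqrt(2) * pi * d^2 * P)
lambda = 1.381e-23 * 351 / (sqrt(2) * pi * (4.3e-10)^2 * 46114)
lambda = 1.27958e-07 m
lambda = 127.96 nm

127.96


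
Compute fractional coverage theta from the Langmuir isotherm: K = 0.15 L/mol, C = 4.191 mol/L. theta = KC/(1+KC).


Langmuir isotherm: theta = K*C / (1 + K*C)
K*C = 0.15 * 4.191 = 0.62865
theta = 0.62865 / (1 + 0.62865) = 0.62865 / 1.62865
theta = 0.386

0.386


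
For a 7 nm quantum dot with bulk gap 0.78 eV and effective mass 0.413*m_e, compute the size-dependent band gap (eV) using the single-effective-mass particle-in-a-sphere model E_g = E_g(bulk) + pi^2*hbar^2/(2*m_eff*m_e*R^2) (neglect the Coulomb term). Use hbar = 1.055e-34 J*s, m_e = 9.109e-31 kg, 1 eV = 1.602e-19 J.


Radius R = 7/2 nm = 3.5e-09 m
Confinement energy dE = pi^2 * hbar^2 / (2 * m_eff * m_e * R^2)
dE = pi^2 * (1.055e-34)^2 / (2 * 0.413 * 9.109e-31 * (3.5e-09)^2) J, divided by 1.602e-19 J/eV
dE = 0.0744 eV
Total band gap = E_g(bulk) + dE = 0.78 + 0.0744 = 0.8544 eV

0.8544


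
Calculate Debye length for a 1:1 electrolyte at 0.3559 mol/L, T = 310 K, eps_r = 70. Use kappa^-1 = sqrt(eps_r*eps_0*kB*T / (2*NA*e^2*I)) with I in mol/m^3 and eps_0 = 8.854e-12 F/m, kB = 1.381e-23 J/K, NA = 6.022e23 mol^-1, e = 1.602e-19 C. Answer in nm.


Ionic strength I = 0.3559 * 1^2 * 1000 = 355.9 mol/m^3
kappa^-1 = sqrt(70 * 8.854e-12 * 1.381e-23 * 310 / (2 * 6.022e23 * (1.602e-19)^2 * 355.9))
kappa^-1 = 0.491 nm

0.491


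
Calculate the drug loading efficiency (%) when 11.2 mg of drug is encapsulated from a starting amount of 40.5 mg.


Drug loading efficiency = (drug loaded / drug initial) * 100
DLE = 11.2 / 40.5 * 100
DLE = 0.2765 * 100
DLE = 27.65%

27.65


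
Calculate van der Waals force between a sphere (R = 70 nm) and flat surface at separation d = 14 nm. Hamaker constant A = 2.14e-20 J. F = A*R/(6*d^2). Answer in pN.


Convert to SI: R = 70 nm = 7e-08 m, d = 14 nm = 1.4e-08 m
F = A * R / (6 * d^2)
F = 2.14e-20 * 7e-08 / (6 * (1.4e-08)^2)
F = 1.27381e-12 N = 1.274 pN

1.274


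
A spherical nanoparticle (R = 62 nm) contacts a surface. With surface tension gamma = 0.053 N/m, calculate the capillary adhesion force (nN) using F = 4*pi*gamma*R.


Convert radius: R = 62 nm = 6.2e-08 m
F = 4 * pi * gamma * R
F = 4 * pi * 0.053 * 6.2e-08
F = 4.12931e-08 N = 41.2931 nN

41.2931


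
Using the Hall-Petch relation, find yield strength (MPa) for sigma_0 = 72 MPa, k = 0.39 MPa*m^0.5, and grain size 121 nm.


d = 121 nm = 1.21e-07 m
sqrt(d) = 0.0003478505
Hall-Petch contribution = k / sqrt(d) = 0.39 / 0.0003478505 = 1121.2 MPa
sigma = sigma_0 + k/sqrt(d) = 72 + 1121.2 = 1193.2 MPa

1193.2


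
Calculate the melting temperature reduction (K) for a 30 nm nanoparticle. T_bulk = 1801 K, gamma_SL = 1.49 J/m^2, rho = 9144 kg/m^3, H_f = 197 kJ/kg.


Radius R = 30/2 = 15 nm = 1.5e-08 m
Convert H_f = 197 kJ/kg = 197000 J/kg
dT = 2 * gamma_SL * T_bulk / (rho * H_f * R)
dT = 2 * 1.49 * 1801 / (9144 * 197000 * 1.5e-08)
dT = 198.6 K

198.6


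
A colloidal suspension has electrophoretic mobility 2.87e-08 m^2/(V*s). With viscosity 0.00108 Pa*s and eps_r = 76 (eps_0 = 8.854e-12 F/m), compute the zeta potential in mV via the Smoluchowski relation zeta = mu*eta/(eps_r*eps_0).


Smoluchowski equation: zeta = mu * eta / (eps_r * eps_0)
zeta = 2.87e-08 * 0.00108 / (76 * 8.854e-12)
zeta = 0.046063 V = 46.06 mV

46.06


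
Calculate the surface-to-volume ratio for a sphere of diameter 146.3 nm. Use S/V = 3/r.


Radius r = 146.3/2 = 73.15 nm
S/V = 3 / r = 3 / 73.15
S/V = 0.041 nm^-1

0.041


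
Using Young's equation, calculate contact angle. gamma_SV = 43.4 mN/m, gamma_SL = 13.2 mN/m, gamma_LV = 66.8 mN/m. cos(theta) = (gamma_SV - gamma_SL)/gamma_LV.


cos(theta) = (gamma_SV - gamma_SL) / gamma_LV
cos(theta) = (43.4 - 13.2) / 66.8
cos(theta) = 0.452096
theta = arccos(0.452096) = 63.12 degrees

63.12


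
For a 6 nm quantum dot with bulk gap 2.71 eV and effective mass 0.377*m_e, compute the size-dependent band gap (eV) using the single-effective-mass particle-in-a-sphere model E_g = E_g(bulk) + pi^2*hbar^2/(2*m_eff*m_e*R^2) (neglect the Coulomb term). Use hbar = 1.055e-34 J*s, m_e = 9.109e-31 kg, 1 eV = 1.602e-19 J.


Radius R = 6/2 nm = 3e-09 m
Confinement energy dE = pi^2 * hbar^2 / (2 * m_eff * m_e * R^2)
dE = pi^2 * (1.055e-34)^2 / (2 * 0.377 * 9.109e-31 * (3e-09)^2) J, divided by 1.602e-19 J/eV
dE = 0.1109 eV
Total band gap = E_g(bulk) + dE = 2.71 + 0.1109 = 2.8209 eV

2.8209


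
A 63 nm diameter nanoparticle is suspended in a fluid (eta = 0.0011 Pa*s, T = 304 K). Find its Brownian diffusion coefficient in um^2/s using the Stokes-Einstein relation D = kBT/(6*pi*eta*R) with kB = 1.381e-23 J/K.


Radius R = 63/2 = 31.5 nm = 3.15e-08 m
D = kB*T / (6*pi*eta*R)
D = 1.381e-23 * 304 / (6 * pi * 0.0011 * 3.15e-08)
D = 6.42781e-12 m^2/s = 6.428 um^2/s

6.428


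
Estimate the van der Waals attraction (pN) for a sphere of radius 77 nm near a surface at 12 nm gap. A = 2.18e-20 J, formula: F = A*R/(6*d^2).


Convert to SI: R = 77 nm = 7.7e-08 m, d = 12 nm = 1.2e-08 m
F = A * R / (6 * d^2)
F = 2.18e-20 * 7.7e-08 / (6 * (1.2e-08)^2)
F = 1.94282e-12 N = 1.943 pN

1.943


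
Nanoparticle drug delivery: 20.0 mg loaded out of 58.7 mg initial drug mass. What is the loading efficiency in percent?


Drug loading efficiency = (drug loaded / drug initial) * 100
DLE = 20.0 / 58.7 * 100
DLE = 0.3407 * 100
DLE = 34.07%

34.07


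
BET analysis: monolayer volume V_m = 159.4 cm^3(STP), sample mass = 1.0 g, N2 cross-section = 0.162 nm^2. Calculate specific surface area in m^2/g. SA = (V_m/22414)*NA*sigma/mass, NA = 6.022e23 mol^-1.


Number of moles in monolayer = V_m / 22414 = 159.4 / 22414 = 0.00711163
Number of molecules = moles * NA = 0.00711163 * 6.022e23
SA = molecules * sigma / mass
SA = (159.4 / 22414) * 6.022e23 * 0.162e-18 / 1.0
SA = 693.8 m^2/g

693.8


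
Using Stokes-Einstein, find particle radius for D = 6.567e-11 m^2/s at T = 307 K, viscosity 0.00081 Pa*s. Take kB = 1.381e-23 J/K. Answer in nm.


Stokes-Einstein: R = kB*T / (6*pi*eta*D)
R = 1.381e-23 * 307 / (6 * pi * 0.00081 * 6.567e-11)
R = 4.22843e-09 m = 4.23 nm

4.23


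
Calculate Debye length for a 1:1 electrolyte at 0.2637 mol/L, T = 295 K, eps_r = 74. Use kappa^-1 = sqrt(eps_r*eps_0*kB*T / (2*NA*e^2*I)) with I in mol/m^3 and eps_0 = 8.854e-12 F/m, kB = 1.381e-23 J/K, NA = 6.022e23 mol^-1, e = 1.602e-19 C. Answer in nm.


Ionic strength I = 0.2637 * 1^2 * 1000 = 263.7 mol/m^3
kappa^-1 = sqrt(74 * 8.854e-12 * 1.381e-23 * 295 / (2 * 6.022e23 * (1.602e-19)^2 * 263.7))
kappa^-1 = 0.572 nm

0.572


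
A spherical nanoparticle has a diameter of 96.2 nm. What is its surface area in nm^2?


Radius r = 96.2/2 = 48.1 nm
Surface area SA = 4 * pi * r^2
SA = 4 * pi * (48.1)^2
SA = 29073.68 nm^2

29073.68


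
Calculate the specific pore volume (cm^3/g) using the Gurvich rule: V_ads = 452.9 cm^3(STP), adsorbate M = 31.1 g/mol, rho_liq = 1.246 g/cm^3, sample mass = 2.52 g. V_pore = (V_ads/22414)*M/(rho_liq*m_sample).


Moles adsorbed n = V_ads / 22414 = 452.9 / 22414 = 2.020612e-02 mol
Liquid volume V_liq = n * M / rho_liq = 2.020612e-02 * 31.1 / 1.246 = 0.50434 cm^3
Specific pore volume V_pore = V_liq / m_sample = 0.50434 / 2.52
V_pore = 0.2001 cm^3/g

0.2001


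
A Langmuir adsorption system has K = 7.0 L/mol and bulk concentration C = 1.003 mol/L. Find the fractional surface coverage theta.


Langmuir isotherm: theta = K*C / (1 + K*C)
K*C = 7.0 * 1.003 = 7.021
theta = 7.021 / (1 + 7.021) = 7.021 / 8.021
theta = 0.8753

0.8753


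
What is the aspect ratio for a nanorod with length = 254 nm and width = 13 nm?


Aspect ratio AR = length / diameter
AR = 254 / 13
AR = 19.54

19.54


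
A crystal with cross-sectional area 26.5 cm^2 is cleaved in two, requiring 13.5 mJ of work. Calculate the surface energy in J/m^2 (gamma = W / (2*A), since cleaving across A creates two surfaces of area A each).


Convert: A = 26.5 cm^2 = 0.00265 m^2, W = 13.5 mJ = 0.0135 J
Cleaving exposes two faces of area A, so total new surface = 2*A and gamma = W / (2*A)
gamma = 0.0135 / (2 * 0.00265)
gamma = 2.547 J/m^2

2.547


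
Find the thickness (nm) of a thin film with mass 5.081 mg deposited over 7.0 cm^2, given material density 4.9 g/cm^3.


Convert: m = 5.081 mg = 5.0810e-06 kg, A = 7.0 cm^2 = 7.0000e-04 m^2, rho = 4.9 g/cm^3 = 4900 kg/m^3
t = m / (A * rho)
t = 5.0810e-06 / (7.0000e-04 * 4900)
t = 1.4813e-06 m = 1481.3 nm

1481.3


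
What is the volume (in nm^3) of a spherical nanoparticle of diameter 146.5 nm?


Radius r = 146.5/2 = 73.25 nm
Volume V = (4/3) * pi * r^3
V = (4/3) * pi * (73.25)^3
V = 1646309.55 nm^3

1646309.55


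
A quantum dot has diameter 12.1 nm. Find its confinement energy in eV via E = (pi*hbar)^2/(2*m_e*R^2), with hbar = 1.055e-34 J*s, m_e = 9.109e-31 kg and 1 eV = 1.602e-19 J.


Radius R = 12.1/2 = 6.05 nm = 6.05e-09 m
E = (pi * 1.055e-34)^2 / (2 * 9.109e-31 * (6.05e-09)^2)
E(J) = 1.64738e-21
E = E(J) / 1.602e-19 = 0.0103 eV

0.0103


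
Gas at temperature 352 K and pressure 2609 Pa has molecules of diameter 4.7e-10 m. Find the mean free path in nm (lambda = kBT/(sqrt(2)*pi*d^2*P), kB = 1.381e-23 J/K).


Mean free path: lambda = kB*T / (sqrt(2) * pi * d^2 * P)
lambda = 1.381e-23 * 352 / (sqrt(2) * pi * (4.7e-10)^2 * 2609)
lambda = 1.89846e-06 m
lambda = 1898.46 nm

1898.46


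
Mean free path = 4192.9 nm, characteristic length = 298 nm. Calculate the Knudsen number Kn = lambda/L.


Knudsen number Kn = lambda / L
Kn = 4192.9 / 298
Kn = 14.0701

14.0701


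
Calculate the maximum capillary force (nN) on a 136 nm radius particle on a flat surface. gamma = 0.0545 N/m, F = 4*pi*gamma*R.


Convert radius: R = 136 nm = 1.36e-07 m
F = 4 * pi * gamma * R
F = 4 * pi * 0.0545 * 1.36e-07
F = 9.31419e-08 N = 93.1419 nN

93.1419


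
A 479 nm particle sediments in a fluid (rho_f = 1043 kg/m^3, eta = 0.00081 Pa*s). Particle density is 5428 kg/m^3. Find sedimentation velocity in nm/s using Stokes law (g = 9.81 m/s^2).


Radius R = 479/2 nm = 2.395e-07 m
Density difference = 5428 - 1043 = 4385 kg/m^3
v = 2 * R^2 * (rho_p - rho_f) * g / (9 * eta)
v = 2 * (2.395e-07)^2 * 4385 * 9.81 / (9 * 0.00081)
v = 6.76943e-07 m/s = 676.943 nm/s

676.943


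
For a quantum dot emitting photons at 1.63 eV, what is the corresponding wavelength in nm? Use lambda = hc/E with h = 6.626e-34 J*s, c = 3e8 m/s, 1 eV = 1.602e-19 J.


Convert energy: E = 1.63 eV = 1.63 * 1.602e-19 = 2.61126e-19 J
lambda = h*c / E = 6.626e-34 * 3e8 / 2.61126e-19
lambda = 7.61242e-07 m = 761.2 nm

761.2


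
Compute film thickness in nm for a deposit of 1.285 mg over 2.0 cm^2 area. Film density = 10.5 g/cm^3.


Convert: m = 1.285 mg = 1.2850e-06 kg, A = 2.0 cm^2 = 2.0000e-04 m^2, rho = 10.5 g/cm^3 = 10500 kg/m^3
t = m / (A * rho)
t = 1.2850e-06 / (2.0000e-04 * 10500)
t = 6.1190e-07 m = 611.9 nm

611.9


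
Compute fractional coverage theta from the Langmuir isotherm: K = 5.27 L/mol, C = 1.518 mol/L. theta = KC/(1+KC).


Langmuir isotherm: theta = K*C / (1 + K*C)
K*C = 5.27 * 1.518 = 7.99986
theta = 7.99986 / (1 + 7.99986) = 7.99986 / 8.99986
theta = 0.8889

0.8889


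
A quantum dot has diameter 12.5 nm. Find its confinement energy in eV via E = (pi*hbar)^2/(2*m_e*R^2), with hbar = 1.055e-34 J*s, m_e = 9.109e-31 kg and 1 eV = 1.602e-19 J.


Radius R = 12.5/2 = 6.25 nm = 6.25e-09 m
E = (pi * 1.055e-34)^2 / (2 * 9.109e-31 * (6.25e-09)^2)
E(J) = 1.54363e-21
E = E(J) / 1.602e-19 = 0.0096 eV

0.0096


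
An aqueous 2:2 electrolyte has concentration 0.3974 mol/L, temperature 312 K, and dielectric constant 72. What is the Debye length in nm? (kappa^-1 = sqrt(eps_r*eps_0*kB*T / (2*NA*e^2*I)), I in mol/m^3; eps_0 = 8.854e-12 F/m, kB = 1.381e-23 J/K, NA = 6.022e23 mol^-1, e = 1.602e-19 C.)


Ionic strength I = 0.3974 * 2^2 * 1000 = 1589.6 mol/m^3
kappa^-1 = sqrt(72 * 8.854e-12 * 1.381e-23 * 312 / (2 * 6.022e23 * (1.602e-19)^2 * 1589.6))
kappa^-1 = 0.236 nm

0.236


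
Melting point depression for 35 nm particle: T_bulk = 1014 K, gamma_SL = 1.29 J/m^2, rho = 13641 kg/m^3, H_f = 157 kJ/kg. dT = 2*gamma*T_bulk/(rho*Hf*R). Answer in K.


Radius R = 35/2 = 17.5 nm = 1.75e-08 m
Convert H_f = 157 kJ/kg = 157000 J/kg
dT = 2 * gamma_SL * T_bulk / (rho * H_f * R)
dT = 2 * 1.29 * 1014 / (13641 * 157000 * 1.75e-08)
dT = 69.8 K

69.8


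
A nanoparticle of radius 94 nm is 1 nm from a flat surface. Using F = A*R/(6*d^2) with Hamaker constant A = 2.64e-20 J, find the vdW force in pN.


Convert to SI: R = 94 nm = 9.4e-08 m, d = 1 nm = 1e-09 m
F = A * R / (6 * d^2)
F = 2.64e-20 * 9.4e-08 / (6 * (1e-09)^2)
F = 4.136e-10 N = 413.6 pN

413.6


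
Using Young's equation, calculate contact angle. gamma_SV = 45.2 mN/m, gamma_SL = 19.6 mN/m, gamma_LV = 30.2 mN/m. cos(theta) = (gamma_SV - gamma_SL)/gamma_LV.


cos(theta) = (gamma_SV - gamma_SL) / gamma_LV
cos(theta) = (45.2 - 19.6) / 30.2
cos(theta) = 0.847682
theta = arccos(0.847682) = 32.04 degrees

32.04


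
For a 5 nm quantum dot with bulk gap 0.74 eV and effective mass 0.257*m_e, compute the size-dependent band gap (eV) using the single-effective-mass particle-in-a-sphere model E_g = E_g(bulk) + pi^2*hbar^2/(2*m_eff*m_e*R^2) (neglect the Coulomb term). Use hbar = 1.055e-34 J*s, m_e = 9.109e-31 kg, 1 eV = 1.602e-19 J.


Radius R = 5/2 nm = 2.5e-09 m
Confinement energy dE = pi^2 * hbar^2 / (2 * m_eff * m_e * R^2)
dE = pi^2 * (1.055e-34)^2 / (2 * 0.257 * 9.109e-31 * (2.5e-09)^2) J, divided by 1.602e-19 J/eV
dE = 0.2343 eV
Total band gap = E_g(bulk) + dE = 0.74 + 0.2343 = 0.9743 eV

0.9743


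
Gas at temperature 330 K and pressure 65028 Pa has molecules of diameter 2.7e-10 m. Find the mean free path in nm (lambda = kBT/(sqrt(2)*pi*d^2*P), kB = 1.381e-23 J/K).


Mean free path: lambda = kB*T / (sqrt(2) * pi * d^2 * P)
lambda = 1.381e-23 * 330 / (sqrt(2) * pi * (2.7e-10)^2 * 65028)
lambda = 2.16379e-07 m
lambda = 216.38 nm

216.38


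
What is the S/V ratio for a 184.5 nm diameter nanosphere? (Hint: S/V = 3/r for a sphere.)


Radius r = 184.5/2 = 92.25 nm
S/V = 3 / r = 3 / 92.25
S/V = 0.0325 nm^-1

0.0325


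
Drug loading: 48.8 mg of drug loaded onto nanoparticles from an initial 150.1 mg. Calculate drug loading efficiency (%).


Drug loading efficiency = (drug loaded / drug initial) * 100
DLE = 48.8 / 150.1 * 100
DLE = 0.3251 * 100
DLE = 32.51%

32.51


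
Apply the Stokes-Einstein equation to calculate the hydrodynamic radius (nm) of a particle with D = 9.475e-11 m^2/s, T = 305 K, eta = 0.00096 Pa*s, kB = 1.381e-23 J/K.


Stokes-Einstein: R = kB*T / (6*pi*eta*D)
R = 1.381e-23 * 305 / (6 * pi * 0.00096 * 9.475e-11)
R = 2.45664e-09 m = 2.46 nm

2.46


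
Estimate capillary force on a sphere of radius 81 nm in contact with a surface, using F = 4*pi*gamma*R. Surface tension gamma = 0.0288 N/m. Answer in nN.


Convert radius: R = 81 nm = 8.1e-08 m
F = 4 * pi * gamma * R
F = 4 * pi * 0.0288 * 8.1e-08
F = 2.93148e-08 N = 29.3148 nN

29.3148


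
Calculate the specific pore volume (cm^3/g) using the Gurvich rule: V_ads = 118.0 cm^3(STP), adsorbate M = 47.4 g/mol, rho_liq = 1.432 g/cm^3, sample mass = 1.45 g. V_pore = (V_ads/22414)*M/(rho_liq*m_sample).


Moles adsorbed n = V_ads / 22414 = 118.0 / 22414 = 5.264567e-03 mol
Liquid volume V_liq = n * M / rho_liq = 5.264567e-03 * 47.4 / 1.432 = 0.17426 cm^3
Specific pore volume V_pore = V_liq / m_sample = 0.17426 / 1.45
V_pore = 0.1202 cm^3/g

0.1202


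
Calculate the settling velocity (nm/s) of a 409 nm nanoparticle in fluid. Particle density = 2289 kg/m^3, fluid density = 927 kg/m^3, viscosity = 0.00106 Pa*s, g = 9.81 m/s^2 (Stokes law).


Radius R = 409/2 nm = 2.045e-07 m
Density difference = 2289 - 927 = 1362 kg/m^3
v = 2 * R^2 * (rho_p - rho_f) * g / (9 * eta)
v = 2 * (2.045e-07)^2 * 1362 * 9.81 / (9 * 0.00106)
v = 1.17142e-07 m/s = 117.1425 nm/s

117.1425


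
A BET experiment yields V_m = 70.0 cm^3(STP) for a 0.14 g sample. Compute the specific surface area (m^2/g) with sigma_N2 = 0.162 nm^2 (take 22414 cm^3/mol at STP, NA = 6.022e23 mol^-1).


Number of moles in monolayer = V_m / 22414 = 70.0 / 22414 = 0.00312305
Number of molecules = moles * NA = 0.00312305 * 6.022e23
SA = molecules * sigma / mass
SA = (70.0 / 22414) * 6.022e23 * 0.162e-18 / 0.14
SA = 2176.2 m^2/g

2176.2


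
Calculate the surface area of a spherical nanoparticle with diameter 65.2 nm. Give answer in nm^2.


Radius r = 65.2/2 = 32.6 nm
Surface area SA = 4 * pi * r^2
SA = 4 * pi * (32.6)^2
SA = 13355.04 nm^2

13355.04


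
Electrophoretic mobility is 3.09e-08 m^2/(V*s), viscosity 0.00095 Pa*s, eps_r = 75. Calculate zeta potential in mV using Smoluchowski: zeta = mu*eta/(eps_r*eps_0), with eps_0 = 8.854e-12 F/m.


Smoluchowski equation: zeta = mu * eta / (eps_r * eps_0)
zeta = 3.09e-08 * 0.00095 / (75 * 8.854e-12)
zeta = 0.044206 V = 44.21 mV

44.21


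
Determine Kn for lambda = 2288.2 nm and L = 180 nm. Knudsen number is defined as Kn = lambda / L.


Knudsen number Kn = lambda / L
Kn = 2288.2 / 180
Kn = 12.7122

12.7122


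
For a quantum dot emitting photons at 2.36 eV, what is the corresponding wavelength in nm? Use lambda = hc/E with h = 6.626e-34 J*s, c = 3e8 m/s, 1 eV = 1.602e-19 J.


Convert energy: E = 2.36 eV = 2.36 * 1.602e-19 = 3.78072e-19 J
lambda = h*c / E = 6.626e-34 * 3e8 / 3.78072e-19
lambda = 5.25773e-07 m = 525.8 nm

525.8


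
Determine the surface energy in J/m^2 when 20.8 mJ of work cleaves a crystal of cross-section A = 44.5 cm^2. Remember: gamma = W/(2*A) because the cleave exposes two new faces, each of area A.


Convert: A = 44.5 cm^2 = 0.00445 m^2, W = 20.8 mJ = 0.0208 J
Cleaving exposes two faces of area A, so total new surface = 2*A and gamma = W / (2*A)
gamma = 0.0208 / (2 * 0.00445)
gamma = 2.337 J/m^2

2.337


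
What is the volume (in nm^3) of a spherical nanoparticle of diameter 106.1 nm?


Radius r = 106.1/2 = 53.05 nm
Volume V = (4/3) * pi * r^3
V = (4/3) * pi * (53.05)^3
V = 625381.13 nm^3

625381.13


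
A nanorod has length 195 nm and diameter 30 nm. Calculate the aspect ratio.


Aspect ratio AR = length / diameter
AR = 195 / 30
AR = 6.5

6.5


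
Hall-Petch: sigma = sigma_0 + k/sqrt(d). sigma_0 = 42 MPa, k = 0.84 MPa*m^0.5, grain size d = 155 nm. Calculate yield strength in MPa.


d = 155 nm = 1.55e-07 m
sqrt(d) = 0.0003937004
Hall-Petch contribution = k / sqrt(d) = 0.84 / 0.0003937004 = 2133.6 MPa
sigma = sigma_0 + k/sqrt(d) = 42 + 2133.6 = 2175.6 MPa

2175.6


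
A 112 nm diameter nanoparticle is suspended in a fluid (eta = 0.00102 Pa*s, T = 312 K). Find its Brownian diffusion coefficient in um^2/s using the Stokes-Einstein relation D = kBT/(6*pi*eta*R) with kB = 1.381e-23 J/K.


Radius R = 112/2 = 56 nm = 5.6e-08 m
D = kB*T / (6*pi*eta*R)
D = 1.381e-23 * 312 / (6 * pi * 0.00102 * 5.6e-08)
D = 4.00183e-12 m^2/s = 4.002 um^2/s

4.002


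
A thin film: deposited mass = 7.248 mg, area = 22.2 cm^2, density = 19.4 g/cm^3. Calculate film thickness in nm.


Convert: m = 7.248 mg = 7.2480e-06 kg, A = 22.2 cm^2 = 2.2200e-03 m^2, rho = 19.4 g/cm^3 = 19400 kg/m^3
t = m / (A * rho)
t = 7.2480e-06 / (2.2200e-03 * 19400)
t = 1.6829e-07 m = 168.3 nm

168.3


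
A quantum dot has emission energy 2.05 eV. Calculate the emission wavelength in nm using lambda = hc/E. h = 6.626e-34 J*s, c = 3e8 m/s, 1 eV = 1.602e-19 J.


Convert energy: E = 2.05 eV = 2.05 * 1.602e-19 = 3.2841e-19 J
lambda = h*c / E = 6.626e-34 * 3e8 / 3.2841e-19
lambda = 6.0528e-07 m = 605.3 nm

605.3


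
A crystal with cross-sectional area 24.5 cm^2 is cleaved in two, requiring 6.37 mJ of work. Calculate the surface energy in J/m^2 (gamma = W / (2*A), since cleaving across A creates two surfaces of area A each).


Convert: A = 24.5 cm^2 = 0.00245 m^2, W = 6.37 mJ = 0.00637 J
Cleaving exposes two faces of area A, so total new surface = 2*A and gamma = W / (2*A)
gamma = 0.00637 / (2 * 0.00245)
gamma = 1.3 J/m^2

1.3


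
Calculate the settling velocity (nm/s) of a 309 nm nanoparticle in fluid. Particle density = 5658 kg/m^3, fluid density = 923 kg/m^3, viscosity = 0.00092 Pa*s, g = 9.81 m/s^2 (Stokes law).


Radius R = 309/2 nm = 1.545e-07 m
Density difference = 5658 - 923 = 4735 kg/m^3
v = 2 * R^2 * (rho_p - rho_f) * g / (9 * eta)
v = 2 * (1.545e-07)^2 * 4735 * 9.81 / (9 * 0.00092)
v = 2.67822e-07 m/s = 267.8216 nm/s

267.8216


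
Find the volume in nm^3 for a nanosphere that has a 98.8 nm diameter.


Radius r = 98.8/2 = 49.4 nm
Volume V = (4/3) * pi * r^3
V = (4/3) * pi * (49.4)^3
V = 504974.51 nm^3

504974.51


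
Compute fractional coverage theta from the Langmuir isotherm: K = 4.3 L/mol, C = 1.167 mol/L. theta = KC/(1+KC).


Langmuir isotherm: theta = K*C / (1 + K*C)
K*C = 4.3 * 1.167 = 5.0181
theta = 5.0181 / (1 + 5.0181) = 5.0181 / 6.0181
theta = 0.8338

0.8338


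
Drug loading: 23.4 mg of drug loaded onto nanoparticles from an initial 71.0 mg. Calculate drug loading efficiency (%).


Drug loading efficiency = (drug loaded / drug initial) * 100
DLE = 23.4 / 71.0 * 100
DLE = 0.3296 * 100
DLE = 32.96%

32.96


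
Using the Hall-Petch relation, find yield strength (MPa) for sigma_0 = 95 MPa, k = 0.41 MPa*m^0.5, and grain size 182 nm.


d = 182 nm = 1.82e-07 m
sqrt(d) = 0.0004266146
Hall-Petch contribution = k / sqrt(d) = 0.41 / 0.0004266146 = 961.1 MPa
sigma = sigma_0 + k/sqrt(d) = 95 + 961.1 = 1056.1 MPa

1056.1


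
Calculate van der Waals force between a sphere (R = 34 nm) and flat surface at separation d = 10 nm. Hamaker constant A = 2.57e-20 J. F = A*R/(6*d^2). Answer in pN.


Convert to SI: R = 34 nm = 3.4e-08 m, d = 10 nm = 1e-08 m
F = A * R / (6 * d^2)
F = 2.57e-20 * 3.4e-08 / (6 * (1e-08)^2)
F = 1.45633e-12 N = 1.456 pN

1.456


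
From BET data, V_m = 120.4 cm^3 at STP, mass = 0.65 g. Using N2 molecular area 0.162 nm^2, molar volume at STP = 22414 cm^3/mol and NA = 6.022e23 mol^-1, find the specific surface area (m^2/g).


Number of moles in monolayer = V_m / 22414 = 120.4 / 22414 = 0.00537164
Number of molecules = moles * NA = 0.00537164 * 6.022e23
SA = molecules * sigma / mass
SA = (120.4 / 22414) * 6.022e23 * 0.162e-18 / 0.65
SA = 806.2 m^2/g

806.2


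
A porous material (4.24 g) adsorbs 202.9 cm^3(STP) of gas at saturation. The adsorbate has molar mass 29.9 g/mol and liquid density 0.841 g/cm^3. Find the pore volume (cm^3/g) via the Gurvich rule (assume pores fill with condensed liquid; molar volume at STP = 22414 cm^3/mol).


Moles adsorbed n = V_ads / 22414 = 202.9 / 22414 = 9.052378e-03 mol
Liquid volume V_liq = n * M / rho_liq = 9.052378e-03 * 29.9 / 0.841 = 0.32184 cm^3
Specific pore volume V_pore = V_liq / m_sample = 0.32184 / 4.24
V_pore = 0.0759 cm^3/g

0.0759


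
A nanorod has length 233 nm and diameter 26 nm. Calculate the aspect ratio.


Aspect ratio AR = length / diameter
AR = 233 / 26
AR = 8.96

8.96


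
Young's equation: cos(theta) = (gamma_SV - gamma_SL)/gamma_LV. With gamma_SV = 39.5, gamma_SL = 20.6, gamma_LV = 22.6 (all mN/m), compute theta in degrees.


cos(theta) = (gamma_SV - gamma_SL) / gamma_LV
cos(theta) = (39.5 - 20.6) / 22.6
cos(theta) = 0.836283
theta = arccos(0.836283) = 33.25 degrees

33.25
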